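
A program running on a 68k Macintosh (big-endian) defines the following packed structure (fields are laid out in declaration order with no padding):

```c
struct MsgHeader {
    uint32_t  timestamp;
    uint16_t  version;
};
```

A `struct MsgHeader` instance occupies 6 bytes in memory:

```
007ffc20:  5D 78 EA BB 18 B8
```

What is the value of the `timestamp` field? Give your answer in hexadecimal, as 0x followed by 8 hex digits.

0x5D78EABB

`timestamp` is the first field, at byte offset 0, occupying 4 bytes.
Bytes at offsets 0..3: 5D 78 EA BB.
In big-endian order the high byte comes first in memory.
The bytes are already most-significant first: 0x5D78EABB.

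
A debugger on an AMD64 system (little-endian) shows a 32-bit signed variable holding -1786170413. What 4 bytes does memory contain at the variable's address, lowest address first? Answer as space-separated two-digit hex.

Two's complement of -1786170413 in 32 bits: 1786170413 = 0x6A76CC2D; invert → 0x958933D2; add 1 → 0x958933D3.
Split into bytes (most-significant first): 95 89 33 D3.
In little-endian order the low byte comes first in memory.
So at ascending addresses the bytes are D3 33 89 95.

D3 33 89 95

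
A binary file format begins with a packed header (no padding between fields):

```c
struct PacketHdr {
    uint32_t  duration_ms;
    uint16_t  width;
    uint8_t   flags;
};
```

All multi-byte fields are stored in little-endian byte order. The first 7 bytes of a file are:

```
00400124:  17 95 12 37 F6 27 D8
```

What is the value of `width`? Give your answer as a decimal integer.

`width` follows `duration_ms` (4 bytes), so it starts at byte offset 4 and occupies 2 bytes.
Bytes at offsets 4..5: F6 27.
In little-endian order the low byte comes first in memory.
Reassemble most-significant byte first: 27 F6 → 0x27F6.
0x27F6 = 10230.

10230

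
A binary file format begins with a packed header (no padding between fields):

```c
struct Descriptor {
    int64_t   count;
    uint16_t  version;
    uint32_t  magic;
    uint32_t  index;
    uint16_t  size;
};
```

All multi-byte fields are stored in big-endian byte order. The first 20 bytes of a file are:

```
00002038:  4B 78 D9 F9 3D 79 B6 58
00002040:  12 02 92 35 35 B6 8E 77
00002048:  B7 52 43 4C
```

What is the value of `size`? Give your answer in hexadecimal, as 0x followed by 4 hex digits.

`size` follows `count` (8 B), `version` (2 B), `magic` (4 B), `index` (4 B), so it starts at offset 8 + 2 + 4 + 4 = 18 and occupies 2 bytes.
Bytes at offsets 18..19: 43 4C.
Big-endian stores the most-significant byte at the lowest address.
The bytes are already most-significant first: 0x434C.

0x434C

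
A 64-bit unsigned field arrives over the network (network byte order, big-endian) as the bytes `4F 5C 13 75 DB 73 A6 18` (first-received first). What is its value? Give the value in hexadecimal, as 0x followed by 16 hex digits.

0x4F5C1375DB73A618

In big-endian order the high byte comes first in memory.
The bytes are already most-significant first: 0x4F5C1375DB73A618.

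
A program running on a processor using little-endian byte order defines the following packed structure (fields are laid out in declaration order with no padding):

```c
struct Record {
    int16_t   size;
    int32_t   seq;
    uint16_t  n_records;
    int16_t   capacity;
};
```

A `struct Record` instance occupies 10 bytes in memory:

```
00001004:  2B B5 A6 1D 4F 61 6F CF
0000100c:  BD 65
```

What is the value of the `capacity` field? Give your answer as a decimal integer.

`capacity` follows `size` (2 B), `seq` (4 B), `n_records` (2 B), so it starts at offset 2 + 4 + 2 = 8 and occupies 2 bytes.
Bytes at offsets 8..9: BD 65.
In little-endian order the low byte comes first in memory.
Reassemble most-significant byte first: 65 BD → 0x65BD.
0x65BD = 26045.

26045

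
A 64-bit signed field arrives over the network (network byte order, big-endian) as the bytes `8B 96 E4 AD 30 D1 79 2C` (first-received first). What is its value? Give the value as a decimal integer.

Big-endian stores the most-significant byte at the lowest address.
The bytes are already most-significant first: 0x8B96E4AD30D1792C.
Top bit is set, so as a signed 64-bit value this is 0x8B96E4AD30D1792C − 2^64 = -8388265823431460564.

-8388265823431460564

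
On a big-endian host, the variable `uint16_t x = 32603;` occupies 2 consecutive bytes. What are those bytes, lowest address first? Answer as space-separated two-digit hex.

32603 in hexadecimal, padded to 16 bits, is 0x7F5B.
Split into bytes (most-significant first): 7F 5B.
Big-endian: lowest address holds the most-significant byte.
So the memory order matches the most-significant-first order: 7F 5B.

7F 5B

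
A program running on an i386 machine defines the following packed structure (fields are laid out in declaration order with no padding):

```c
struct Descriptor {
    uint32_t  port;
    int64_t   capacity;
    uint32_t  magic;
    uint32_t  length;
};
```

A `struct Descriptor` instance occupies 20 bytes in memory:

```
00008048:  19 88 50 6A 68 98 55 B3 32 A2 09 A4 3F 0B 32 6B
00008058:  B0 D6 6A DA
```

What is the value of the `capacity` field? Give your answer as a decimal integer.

-6626587038058178456

`capacity` follows `port` (4 bytes), so it starts at byte offset 4 and occupies 8 bytes.
Bytes at offsets 4..11: 68 98 55 B3 32 A2 09 A4.
Little-endian: lowest address holds the least-significant byte.
Reassemble most-significant byte first: A4 09 A2 32 B3 55 98 68 → 0xA409A232B3559868.
Top bit is set, so as a signed 64-bit value this is 0xA409A232B3559868 − 2^64 = -6626587038058178456.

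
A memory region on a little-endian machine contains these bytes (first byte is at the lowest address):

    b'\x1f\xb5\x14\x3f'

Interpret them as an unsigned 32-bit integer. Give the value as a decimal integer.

Little-endian: lowest address holds the least-significant byte.
Reassemble most-significant byte first: 3F 14 B5 1F → 0x3F14B51F.
0x3F14B51F = 1058321695.

1058321695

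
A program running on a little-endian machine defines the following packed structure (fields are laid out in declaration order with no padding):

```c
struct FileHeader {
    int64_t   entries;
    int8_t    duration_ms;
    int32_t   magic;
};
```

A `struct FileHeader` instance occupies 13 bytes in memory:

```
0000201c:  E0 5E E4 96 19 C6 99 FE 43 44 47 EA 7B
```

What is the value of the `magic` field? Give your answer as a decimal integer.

`magic` follows `entries` (8 B), `duration_ms` (1 B), so it starts at offset 8 + 1 = 9 and occupies 4 bytes.
Bytes at offsets 9..12: 44 47 EA 7B.
In little-endian order the low byte comes first in memory.
Reassemble most-significant byte first: 7B EA 47 44 → 0x7BEA4744.
0x7BEA4744 = 2078951236.

2078951236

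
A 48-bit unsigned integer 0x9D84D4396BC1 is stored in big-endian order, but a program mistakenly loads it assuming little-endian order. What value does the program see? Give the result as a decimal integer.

212666275890333

Stored big-endian, the bytes at ascending addresses are 9D 84 D4 39 6B C1.
Read back as little-endian, the first byte is least significant, giving 0xC16B39D4849D.
0xC16B39D4849D = 212666275890333.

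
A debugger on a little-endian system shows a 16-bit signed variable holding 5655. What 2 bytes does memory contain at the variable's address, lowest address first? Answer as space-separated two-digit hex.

5655 in hexadecimal, padded to 16 bits, is 0x1617.
Split into bytes (most-significant first): 16 17.
Little-endian stores the least-significant byte at the lowest address.
So at ascending addresses the bytes are 17 16.

17 16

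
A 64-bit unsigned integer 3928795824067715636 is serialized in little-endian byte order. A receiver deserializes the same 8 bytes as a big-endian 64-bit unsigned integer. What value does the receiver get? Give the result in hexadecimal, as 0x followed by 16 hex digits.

3928795824067715636 in 64-bit hexadecimal is 0x3685E2FC80982234.
Stored little-endian, the bytes at ascending addresses are 34 22 98 80 FC E2 85 36.
Read back as big-endian, the last byte is least significant, giving 0x34229880FCE28536.

0x34229880FCE28536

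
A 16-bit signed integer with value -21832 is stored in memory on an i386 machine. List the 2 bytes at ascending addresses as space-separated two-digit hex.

B8 AA

Two's complement of -21832 in 16 bits: 21832 = 0x5548; invert → 0xAAB7; add 1 → 0xAAB8.
Split into bytes (most-significant first): AA B8.
Little-endian stores the least-significant byte at the lowest address.
So at ascending addresses the bytes are B8 AA.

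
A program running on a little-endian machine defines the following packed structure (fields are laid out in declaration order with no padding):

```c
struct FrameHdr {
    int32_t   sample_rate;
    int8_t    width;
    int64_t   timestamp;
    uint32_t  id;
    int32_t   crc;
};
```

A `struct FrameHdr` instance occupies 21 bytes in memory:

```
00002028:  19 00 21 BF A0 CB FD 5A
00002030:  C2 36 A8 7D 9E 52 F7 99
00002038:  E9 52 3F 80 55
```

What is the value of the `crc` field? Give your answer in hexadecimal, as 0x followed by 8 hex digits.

0x55803F52

`crc` follows `sample_rate` (4 B), `width` (1 B), `timestamp` (8 B), `id` (4 B), so it starts at offset 4 + 1 + 8 + 4 = 17 and occupies 4 bytes.
Bytes at offsets 17..20: 52 3F 80 55.
Little-endian: lowest address holds the least-significant byte.
Reassemble most-significant byte first: 55 80 3F 52 → 0x55803F52.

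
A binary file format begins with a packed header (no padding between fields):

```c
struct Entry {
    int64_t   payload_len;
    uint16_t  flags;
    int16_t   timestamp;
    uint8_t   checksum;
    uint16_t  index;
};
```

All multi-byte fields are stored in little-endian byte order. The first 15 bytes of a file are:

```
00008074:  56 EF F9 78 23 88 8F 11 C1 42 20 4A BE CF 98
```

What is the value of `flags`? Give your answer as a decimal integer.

17089

`flags` follows `payload_len` (8 bytes), so it starts at byte offset 8 and occupies 2 bytes.
Bytes at offsets 8..9: C1 42.
Little-endian: lowest address holds the least-significant byte.
Reassemble most-significant byte first: 42 C1 → 0x42C1.
0x42C1 = 17089.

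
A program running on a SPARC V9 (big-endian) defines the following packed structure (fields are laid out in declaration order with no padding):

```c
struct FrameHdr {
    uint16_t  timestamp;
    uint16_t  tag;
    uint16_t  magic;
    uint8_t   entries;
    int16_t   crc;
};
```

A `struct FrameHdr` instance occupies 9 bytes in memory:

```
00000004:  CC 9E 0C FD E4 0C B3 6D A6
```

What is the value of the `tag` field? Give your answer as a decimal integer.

`tag` follows `timestamp` (2 bytes), so it starts at byte offset 2 and occupies 2 bytes.
Bytes at offsets 2..3: 0C FD.
Big-endian: lowest address holds the most-significant byte.
The bytes are already most-significant first: 0x0CFD.
0x0CFD = 3325.

3325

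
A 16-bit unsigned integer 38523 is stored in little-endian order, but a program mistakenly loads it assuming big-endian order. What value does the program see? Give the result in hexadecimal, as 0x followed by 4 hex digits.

0x7B96

38523 in 16-bit hexadecimal is 0x967B.
Stored little-endian, the bytes at ascending addresses are 7B 96.
Read back as big-endian, the last byte is least significant, giving 0x7B96.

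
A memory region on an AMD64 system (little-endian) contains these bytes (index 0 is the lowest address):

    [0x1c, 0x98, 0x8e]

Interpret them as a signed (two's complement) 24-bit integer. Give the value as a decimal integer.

-7432164

Little-endian: lowest address holds the least-significant byte.
Reassemble most-significant byte first: 8E 98 1C → 0x8E981C.
Top bit is set, so as a signed 24-bit value this is 0x8E981C − 2^24 = -7432164.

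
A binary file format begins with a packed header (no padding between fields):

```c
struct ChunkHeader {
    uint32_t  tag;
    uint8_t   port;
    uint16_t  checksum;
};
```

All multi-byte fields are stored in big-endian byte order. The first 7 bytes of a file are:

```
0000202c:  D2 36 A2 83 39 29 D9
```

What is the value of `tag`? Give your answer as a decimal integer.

`tag` is the first field, at byte offset 0, occupying 4 bytes.
Bytes at offsets 0..3: D2 36 A2 83.
Big-endian stores the most-significant byte at the lowest address.
The bytes are already most-significant first: 0xD236A283.
0xD236A283 = 3526795907.

3526795907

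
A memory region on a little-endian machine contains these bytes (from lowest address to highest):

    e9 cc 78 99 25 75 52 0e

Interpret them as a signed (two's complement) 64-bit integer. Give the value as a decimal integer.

1032016068970335465

Little-endian stores the least-significant byte at the lowest address.
Reassemble most-significant byte first: 0E 52 75 25 99 78 CC E9 → 0x0E5275259978CCE9.
0x0E5275259978CCE9 = 1032016068970335465.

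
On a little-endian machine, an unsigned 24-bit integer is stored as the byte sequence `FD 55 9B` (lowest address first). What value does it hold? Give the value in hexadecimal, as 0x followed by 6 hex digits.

0x9B55FD

Little-endian: lowest address holds the least-significant byte.
Reassemble most-significant byte first: 9B 55 FD → 0x9B55FD.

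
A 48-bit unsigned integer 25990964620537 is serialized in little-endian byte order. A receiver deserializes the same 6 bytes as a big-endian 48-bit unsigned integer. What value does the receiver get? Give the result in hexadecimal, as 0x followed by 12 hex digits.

0xF9AC367EA317

25990964620537 in 48-bit hexadecimal is 0x17A37E36ACF9.
Stored little-endian, the bytes at ascending addresses are F9 AC 36 7E A3 17.
Read back as big-endian, the last byte is least significant, giving 0xF9AC367EA317.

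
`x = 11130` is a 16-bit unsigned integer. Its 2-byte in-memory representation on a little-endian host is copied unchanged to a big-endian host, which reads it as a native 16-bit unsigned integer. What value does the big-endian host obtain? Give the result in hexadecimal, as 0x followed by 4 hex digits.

11130 in 16-bit hexadecimal is 0x2B7A.
Stored little-endian, the bytes at ascending addresses are 7A 2B.
Read back as big-endian, the last byte is least significant, giving 0x7A2B.

0x7A2B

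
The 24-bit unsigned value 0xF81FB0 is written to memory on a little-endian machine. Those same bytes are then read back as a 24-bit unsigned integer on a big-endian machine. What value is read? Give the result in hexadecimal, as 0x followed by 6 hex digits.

0xB01FF8

Stored little-endian, the bytes at ascending addresses are B0 1F F8.
Read back as big-endian, the last byte is least significant, giving 0xB01FF8.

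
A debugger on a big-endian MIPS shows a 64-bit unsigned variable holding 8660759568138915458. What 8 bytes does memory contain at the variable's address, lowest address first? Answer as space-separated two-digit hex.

8660759568138915458 in hexadecimal, padded to 64 bits, is 0x783132F0C7FC4E82.
Split into bytes (most-significant first): 78 31 32 F0 C7 FC 4E 82.
In big-endian order the high byte comes first in memory.
So the memory order matches the most-significant-first order: 78 31 32 F0 C7 FC 4E 82.

78 31 32 F0 C7 FC 4E 82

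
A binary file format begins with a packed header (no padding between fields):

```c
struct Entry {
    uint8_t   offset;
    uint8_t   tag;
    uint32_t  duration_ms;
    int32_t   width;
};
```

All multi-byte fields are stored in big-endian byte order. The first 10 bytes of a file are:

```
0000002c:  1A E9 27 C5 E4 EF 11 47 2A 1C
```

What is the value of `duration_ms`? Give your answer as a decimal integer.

667280623

`duration_ms` follows `offset` (1 B), `tag` (1 B), so it starts at offset 1 + 1 = 2 and occupies 4 bytes.
Bytes at offsets 2..5: 27 C5 E4 EF.
Big-endian: lowest address holds the most-significant byte.
The bytes are already most-significant first: 0x27C5E4EF.
0x27C5E4EF = 667280623.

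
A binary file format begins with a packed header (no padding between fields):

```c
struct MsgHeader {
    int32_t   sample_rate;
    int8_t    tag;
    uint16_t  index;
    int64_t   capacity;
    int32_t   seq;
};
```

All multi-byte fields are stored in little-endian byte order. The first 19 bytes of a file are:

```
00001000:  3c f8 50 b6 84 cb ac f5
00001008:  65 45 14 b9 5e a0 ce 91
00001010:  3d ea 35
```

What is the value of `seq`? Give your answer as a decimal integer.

904543633

`seq` follows `sample_rate` (4 B), `tag` (1 B), `index` (2 B), `capacity` (8 B), so it starts at offset 4 + 1 + 2 + 8 = 15 and occupies 4 bytes.
Bytes at offsets 15..18: 91 3D EA 35.
Little-endian: lowest address holds the least-significant byte.
Reassemble most-significant byte first: 35 EA 3D 91 → 0x35EA3D91.
0x35EA3D91 = 904543633.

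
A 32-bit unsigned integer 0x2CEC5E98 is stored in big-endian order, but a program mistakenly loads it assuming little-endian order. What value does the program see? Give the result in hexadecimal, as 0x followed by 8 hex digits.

Stored big-endian, the bytes at ascending addresses are 2C EC 5E 98.
Read back as little-endian, the first byte is least significant, giving 0x985EEC2C.

0x985EEC2C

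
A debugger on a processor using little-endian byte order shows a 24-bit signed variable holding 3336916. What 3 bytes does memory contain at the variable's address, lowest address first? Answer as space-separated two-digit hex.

D4 EA 32

3336916 in hexadecimal, padded to 24 bits, is 0x32EAD4.
Split into bytes (most-significant first): 32 EA D4.
In little-endian order the low byte comes first in memory.
So at ascending addresses the bytes are D4 EA 32.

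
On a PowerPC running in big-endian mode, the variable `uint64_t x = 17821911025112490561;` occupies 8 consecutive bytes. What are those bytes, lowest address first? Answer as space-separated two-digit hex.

F7 54 25 A7 1E 72 A2 41

17821911025112490561 in hexadecimal, padded to 64 bits, is 0xF75425A71E72A241.
Split into bytes (most-significant first): F7 54 25 A7 1E 72 A2 41.
In big-endian order the high byte comes first in memory.
So the memory order matches the most-significant-first order: F7 54 25 A7 1E 72 A2 41.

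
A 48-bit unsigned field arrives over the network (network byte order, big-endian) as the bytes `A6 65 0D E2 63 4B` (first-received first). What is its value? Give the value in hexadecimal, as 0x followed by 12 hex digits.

0xA6650DE2634B

Big-endian: lowest address holds the most-significant byte.
The bytes are already most-significant first: 0xA6650DE2634B.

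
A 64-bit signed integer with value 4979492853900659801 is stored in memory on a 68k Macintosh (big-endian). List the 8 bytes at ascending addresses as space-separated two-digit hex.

4979492853900659801 in hexadecimal, padded to 64 bits, is 0x451AB65E3E584C59.
Split into bytes (most-significant first): 45 1A B6 5E 3E 58 4C 59.
In big-endian order the high byte comes first in memory.
So the memory order matches the most-significant-first order: 45 1A B6 5E 3E 58 4C 59.

45 1A B6 5E 3E 58 4C 59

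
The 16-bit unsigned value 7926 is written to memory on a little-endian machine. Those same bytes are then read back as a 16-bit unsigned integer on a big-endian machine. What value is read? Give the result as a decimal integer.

7926 in 16-bit hexadecimal is 0x1EF6.
Stored little-endian, the bytes at ascending addresses are F6 1E.
Read back as big-endian, the last byte is least significant, giving 0xF61E.
0xF61E = 63006.

63006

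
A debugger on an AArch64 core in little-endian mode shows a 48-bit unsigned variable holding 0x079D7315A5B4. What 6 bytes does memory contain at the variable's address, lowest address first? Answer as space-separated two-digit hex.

B4 A5 15 73 9D 07

Split into bytes (most-significant first): 07 9D 73 15 A5 B4.
In little-endian order the low byte comes first in memory.
So at ascending addresses the bytes are B4 A5 15 73 9D 07.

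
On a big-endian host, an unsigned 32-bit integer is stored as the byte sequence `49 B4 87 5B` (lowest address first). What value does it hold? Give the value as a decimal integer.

In big-endian order the high byte comes first in memory.
The bytes are already most-significant first: 0x49B4875B.
0x49B4875B = 1236567899.

1236567899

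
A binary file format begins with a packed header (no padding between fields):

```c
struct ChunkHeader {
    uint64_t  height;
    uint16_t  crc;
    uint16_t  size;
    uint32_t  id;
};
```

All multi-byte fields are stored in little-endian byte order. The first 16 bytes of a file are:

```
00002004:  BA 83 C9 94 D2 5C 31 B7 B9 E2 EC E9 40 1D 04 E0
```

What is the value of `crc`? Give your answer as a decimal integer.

`crc` follows `height` (8 bytes), so it starts at byte offset 8 and occupies 2 bytes.
Bytes at offsets 8..9: B9 E2.
Little-endian: lowest address holds the least-significant byte.
Reassemble most-significant byte first: E2 B9 → 0xE2B9.
0xE2B9 = 58041.

58041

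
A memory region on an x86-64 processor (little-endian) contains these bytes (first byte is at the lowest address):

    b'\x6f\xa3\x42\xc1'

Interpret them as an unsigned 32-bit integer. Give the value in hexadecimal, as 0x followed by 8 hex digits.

Little-endian: lowest address holds the least-significant byte.
Reassemble most-significant byte first: C1 42 A3 6F → 0xC142A36F.

0xC142A36F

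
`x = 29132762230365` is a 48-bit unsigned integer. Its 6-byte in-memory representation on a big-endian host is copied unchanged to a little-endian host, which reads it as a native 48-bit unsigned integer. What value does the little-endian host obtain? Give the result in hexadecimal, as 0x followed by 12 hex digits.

0x5DAEF1FF7E1A

29132762230365 in 48-bit hexadecimal is 0x1A7EFFF1AE5D.
Stored big-endian, the bytes at ascending addresses are 1A 7E FF F1 AE 5D.
Read back as little-endian, the first byte is least significant, giving 0x5DAEF1FF7E1A.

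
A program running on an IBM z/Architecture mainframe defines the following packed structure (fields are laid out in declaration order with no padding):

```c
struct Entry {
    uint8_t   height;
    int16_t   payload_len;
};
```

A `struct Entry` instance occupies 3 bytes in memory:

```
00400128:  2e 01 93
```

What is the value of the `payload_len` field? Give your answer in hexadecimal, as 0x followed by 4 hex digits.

0x0193

`payload_len` follows `height` (1 byte), so it starts at byte offset 1 and occupies 2 bytes.
Bytes at offsets 1..2: 01 93.
Big-endian stores the most-significant byte at the lowest address.
The bytes are already most-significant first: 0x0193.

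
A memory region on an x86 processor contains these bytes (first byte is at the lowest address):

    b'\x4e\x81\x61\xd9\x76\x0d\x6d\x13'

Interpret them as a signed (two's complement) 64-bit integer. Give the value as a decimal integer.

1399789863286440270

Little-endian: lowest address holds the least-significant byte.
Reassemble most-significant byte first: 13 6D 0D 76 D9 61 81 4E → 0x136D0D76D961814E.
0x136D0D76D961814E = 1399789863286440270.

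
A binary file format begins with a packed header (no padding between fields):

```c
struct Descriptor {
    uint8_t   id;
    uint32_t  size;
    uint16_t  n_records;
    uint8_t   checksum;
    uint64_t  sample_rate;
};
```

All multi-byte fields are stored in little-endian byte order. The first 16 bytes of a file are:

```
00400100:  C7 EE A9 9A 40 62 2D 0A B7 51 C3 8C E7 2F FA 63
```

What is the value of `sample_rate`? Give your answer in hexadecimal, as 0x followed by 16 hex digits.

0x63FA2FE78CC351B7

`sample_rate` follows `id` (1 B), `size` (4 B), `n_records` (2 B), `checksum` (1 B), so it starts at offset 1 + 4 + 2 + 1 = 8 and occupies 8 bytes.
Bytes at offsets 8..15: B7 51 C3 8C E7 2F FA 63.
In little-endian order the low byte comes first in memory.
Reassemble most-significant byte first: 63 FA 2F E7 8C C3 51 B7 → 0x63FA2FE78CC351B7.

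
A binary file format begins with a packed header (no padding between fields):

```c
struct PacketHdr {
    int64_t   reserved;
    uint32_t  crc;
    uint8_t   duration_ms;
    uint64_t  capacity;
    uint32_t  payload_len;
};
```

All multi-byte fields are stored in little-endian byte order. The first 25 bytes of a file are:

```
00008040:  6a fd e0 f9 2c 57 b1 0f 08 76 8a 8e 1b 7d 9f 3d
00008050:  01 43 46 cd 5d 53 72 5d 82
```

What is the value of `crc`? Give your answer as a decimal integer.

`crc` follows `reserved` (8 bytes), so it starts at byte offset 8 and occupies 4 bytes.
Bytes at offsets 8..11: 08 76 8A 8E.
In little-endian order the low byte comes first in memory.
Reassemble most-significant byte first: 8E 8A 76 08 → 0x8E8A7608.
0x8E8A7608 = 2391438856.

2391438856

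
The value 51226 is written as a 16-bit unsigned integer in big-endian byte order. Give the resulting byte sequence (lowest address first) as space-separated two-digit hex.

C8 1A

51226 in hexadecimal, padded to 16 bits, is 0xC81A.
Split into bytes (most-significant first): C8 1A.
Big-endian stores the most-significant byte at the lowest address.
So the memory order matches the most-significant-first order: C8 1A.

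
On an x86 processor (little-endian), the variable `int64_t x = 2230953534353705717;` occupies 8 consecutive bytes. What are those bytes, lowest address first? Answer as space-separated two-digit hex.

F5 0A 8E 5D 6B F0 F5 1E

2230953534353705717 in hexadecimal, padded to 64 bits, is 0x1EF5F06B5D8E0AF5.
Split into bytes (most-significant first): 1E F5 F0 6B 5D 8E 0A F5.
In little-endian order the low byte comes first in memory.
So at ascending addresses the bytes are F5 0A 8E 5D 6B F0 F5 1E.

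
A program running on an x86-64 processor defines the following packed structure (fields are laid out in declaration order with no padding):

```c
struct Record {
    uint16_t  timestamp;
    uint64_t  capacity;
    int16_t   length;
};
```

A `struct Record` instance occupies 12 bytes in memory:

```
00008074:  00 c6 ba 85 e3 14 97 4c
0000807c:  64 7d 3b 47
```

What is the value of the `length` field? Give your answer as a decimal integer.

18235

`length` follows `timestamp` (2 B), `capacity` (8 B), so it starts at offset 2 + 8 = 10 and occupies 2 bytes.
Bytes at offsets 10..11: 3B 47.
Little-endian: lowest address holds the least-significant byte.
Reassemble most-significant byte first: 47 3B → 0x473B.
0x473B = 18235.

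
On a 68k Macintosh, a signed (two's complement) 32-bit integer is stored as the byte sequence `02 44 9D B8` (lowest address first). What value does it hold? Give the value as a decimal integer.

38051256

Big-endian: lowest address holds the most-significant byte.
The bytes are already most-significant first: 0x02449DB8.
0x02449DB8 = 38051256.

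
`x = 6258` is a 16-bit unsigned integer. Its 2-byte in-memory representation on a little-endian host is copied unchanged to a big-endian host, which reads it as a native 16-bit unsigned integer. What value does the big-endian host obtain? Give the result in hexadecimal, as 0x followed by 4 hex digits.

6258 in 16-bit hexadecimal is 0x1872.
Stored little-endian, the bytes at ascending addresses are 72 18.
Read back as big-endian, the last byte is least significant, giving 0x7218.

0x7218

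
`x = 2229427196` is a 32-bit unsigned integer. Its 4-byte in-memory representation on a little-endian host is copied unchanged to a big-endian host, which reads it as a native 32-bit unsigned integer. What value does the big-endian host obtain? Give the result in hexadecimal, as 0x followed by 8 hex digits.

0xFC5BE284

2229427196 in 32-bit hexadecimal is 0x84E25BFC.
Stored little-endian, the bytes at ascending addresses are FC 5B E2 84.
Read back as big-endian, the last byte is least significant, giving 0xFC5BE284.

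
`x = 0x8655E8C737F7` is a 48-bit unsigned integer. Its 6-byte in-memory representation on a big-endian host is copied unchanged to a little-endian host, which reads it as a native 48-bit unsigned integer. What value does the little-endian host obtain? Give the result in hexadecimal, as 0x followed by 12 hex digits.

0xF737C7E85586

Stored big-endian, the bytes at ascending addresses are 86 55 E8 C7 37 F7.
Read back as little-endian, the first byte is least significant, giving 0xF737C7E85586.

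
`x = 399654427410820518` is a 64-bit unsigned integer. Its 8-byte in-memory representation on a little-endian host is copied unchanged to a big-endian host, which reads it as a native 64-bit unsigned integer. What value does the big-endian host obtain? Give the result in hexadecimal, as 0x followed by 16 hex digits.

399654427410820518 in 64-bit hexadecimal is 0x058BDB9592BBEDA6.
Stored little-endian, the bytes at ascending addresses are A6 ED BB 92 95 DB 8B 05.
Read back as big-endian, the last byte is least significant, giving 0xA6EDBB9295DB8B05.

0xA6EDBB9295DB8B05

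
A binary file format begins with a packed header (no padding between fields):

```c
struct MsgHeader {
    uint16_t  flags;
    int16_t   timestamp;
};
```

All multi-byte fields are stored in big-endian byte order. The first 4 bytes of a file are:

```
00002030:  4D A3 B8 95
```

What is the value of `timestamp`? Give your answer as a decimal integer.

`timestamp` follows `flags` (2 bytes), so it starts at byte offset 2 and occupies 2 bytes.
Bytes at offsets 2..3: B8 95.
Big-endian stores the most-significant byte at the lowest address.
The bytes are already most-significant first: 0xB895.
Top bit is set, so as a signed 16-bit value this is 0xB895 − 2^16 = -18283.

-18283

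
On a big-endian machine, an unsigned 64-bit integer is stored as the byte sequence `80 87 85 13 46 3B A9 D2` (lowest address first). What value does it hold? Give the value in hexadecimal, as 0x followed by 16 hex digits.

0x80878513463BA9D2

Big-endian: lowest address holds the most-significant byte.
The bytes are already most-significant first: 0x80878513463BA9D2.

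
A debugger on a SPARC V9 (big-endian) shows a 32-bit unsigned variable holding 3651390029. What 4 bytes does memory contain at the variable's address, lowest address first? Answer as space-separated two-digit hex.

3651390029 in hexadecimal, padded to 32 bits, is 0xD9A3CA4D.
Split into bytes (most-significant first): D9 A3 CA 4D.
Big-endian stores the most-significant byte at the lowest address.
So the memory order matches the most-significant-first order: D9 A3 CA 4D.

D9 A3 CA 4D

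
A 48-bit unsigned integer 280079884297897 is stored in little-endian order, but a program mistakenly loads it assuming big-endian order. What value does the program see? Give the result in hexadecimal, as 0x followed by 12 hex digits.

0xA926032EBBFE

280079884297897 in 48-bit hexadecimal is 0xFEBB2E0326A9.
Stored little-endian, the bytes at ascending addresses are A9 26 03 2E BB FE.
Read back as big-endian, the last byte is least significant, giving 0xA926032EBBFE.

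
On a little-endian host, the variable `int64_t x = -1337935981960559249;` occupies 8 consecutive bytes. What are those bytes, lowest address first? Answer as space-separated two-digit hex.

6F 05 07 27 50 B2 6E ED

Two's complement of -1337935981960559249 in 64 bits: 1337935981960559249 = 0x12914DAFD8F8FA91; invert → 0xED6EB2502707056E; add 1 → 0xED6EB2502707056F.
Split into bytes (most-significant first): ED 6E B2 50 27 07 05 6F.
In little-endian order the low byte comes first in memory.
So at ascending addresses the bytes are 6F 05 07 27 50 B2 6E ED.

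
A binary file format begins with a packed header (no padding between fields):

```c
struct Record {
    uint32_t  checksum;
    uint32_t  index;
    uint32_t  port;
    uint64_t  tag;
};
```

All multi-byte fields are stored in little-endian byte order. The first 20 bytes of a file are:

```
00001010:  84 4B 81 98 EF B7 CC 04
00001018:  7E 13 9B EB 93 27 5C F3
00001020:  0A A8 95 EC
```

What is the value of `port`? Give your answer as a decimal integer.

3952808830

`port` follows `checksum` (4 B), `index` (4 B), so it starts at offset 4 + 4 = 8 and occupies 4 bytes.
Bytes at offsets 8..11: 7E 13 9B EB.
Little-endian stores the least-significant byte at the lowest address.
Reassemble most-significant byte first: EB 9B 13 7E → 0xEB9B137E.
0xEB9B137E = 3952808830.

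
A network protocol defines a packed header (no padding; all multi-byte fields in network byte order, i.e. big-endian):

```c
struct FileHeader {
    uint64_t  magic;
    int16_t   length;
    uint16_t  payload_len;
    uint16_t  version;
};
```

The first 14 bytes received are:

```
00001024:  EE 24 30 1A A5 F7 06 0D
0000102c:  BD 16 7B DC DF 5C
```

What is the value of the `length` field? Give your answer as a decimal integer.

-17130

`length` follows `magic` (8 bytes), so it starts at byte offset 8 and occupies 2 bytes.
Bytes at offsets 8..9: BD 16.
Big-endian: lowest address holds the most-significant byte.
The bytes are already most-significant first: 0xBD16.
Top bit is set, so as a signed 16-bit value this is 0xBD16 − 2^16 = -17130.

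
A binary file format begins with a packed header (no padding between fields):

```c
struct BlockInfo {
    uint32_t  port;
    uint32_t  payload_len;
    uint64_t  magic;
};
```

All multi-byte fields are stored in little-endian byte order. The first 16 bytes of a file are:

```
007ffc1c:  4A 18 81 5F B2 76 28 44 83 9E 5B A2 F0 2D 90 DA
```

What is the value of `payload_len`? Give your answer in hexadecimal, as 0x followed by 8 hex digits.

0x442876B2

`payload_len` follows `port` (4 bytes), so it starts at byte offset 4 and occupies 4 bytes.
Bytes at offsets 4..7: B2 76 28 44.
Little-endian: lowest address holds the least-significant byte.
Reassemble most-significant byte first: 44 28 76 B2 → 0x442876B2.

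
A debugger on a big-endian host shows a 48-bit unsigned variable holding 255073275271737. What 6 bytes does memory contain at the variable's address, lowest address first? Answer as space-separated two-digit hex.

E7 FC DF F6 DA 39

255073275271737 in hexadecimal, padded to 48 bits, is 0xE7FCDFF6DA39.
Split into bytes (most-significant first): E7 FC DF F6 DA 39.
Big-endian stores the most-significant byte at the lowest address.
So the memory order matches the most-significant-first order: E7 FC DF F6 DA 39.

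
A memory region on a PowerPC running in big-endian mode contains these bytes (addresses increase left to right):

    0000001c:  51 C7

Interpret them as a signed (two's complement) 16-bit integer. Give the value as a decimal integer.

Big-endian stores the most-significant byte at the lowest address.
The bytes are already most-significant first: 0x51C7.
0x51C7 = 20935.

20935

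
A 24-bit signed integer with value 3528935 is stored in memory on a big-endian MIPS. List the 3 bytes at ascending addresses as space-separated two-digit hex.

3528935 in hexadecimal, padded to 24 bits, is 0x35D8E7.
Split into bytes (most-significant first): 35 D8 E7.
Big-endian stores the most-significant byte at the lowest address.
So the memory order matches the most-significant-first order: 35 D8 E7.

35 D8 E7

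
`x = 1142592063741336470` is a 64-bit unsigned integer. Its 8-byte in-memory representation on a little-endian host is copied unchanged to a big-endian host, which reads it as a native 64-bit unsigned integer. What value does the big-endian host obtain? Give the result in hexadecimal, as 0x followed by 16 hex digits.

0x969B7BA26D4DDB0F

1142592063741336470 in 64-bit hexadecimal is 0x0FDB4D6DA27B9B96.
Stored little-endian, the bytes at ascending addresses are 96 9B 7B A2 6D 4D DB 0F.
Read back as big-endian, the last byte is least significant, giving 0x969B7BA26D4DDB0F.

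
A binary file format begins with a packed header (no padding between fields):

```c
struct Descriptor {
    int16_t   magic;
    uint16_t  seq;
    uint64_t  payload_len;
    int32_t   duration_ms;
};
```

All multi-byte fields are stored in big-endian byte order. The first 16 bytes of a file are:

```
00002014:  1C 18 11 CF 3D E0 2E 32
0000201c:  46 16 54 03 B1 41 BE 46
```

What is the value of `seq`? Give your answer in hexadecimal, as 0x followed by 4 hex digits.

0x11CF

`seq` follows `magic` (2 bytes), so it starts at byte offset 2 and occupies 2 bytes.
Bytes at offsets 2..3: 11 CF.
Big-endian: lowest address holds the most-significant byte.
The bytes are already most-significant first: 0x11CF.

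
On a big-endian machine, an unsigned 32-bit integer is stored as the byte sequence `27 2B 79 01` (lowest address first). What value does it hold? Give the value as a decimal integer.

Big-endian stores the most-significant byte at the lowest address.
The bytes are already most-significant first: 0x272B7901.
0x272B7901 = 657160449.

657160449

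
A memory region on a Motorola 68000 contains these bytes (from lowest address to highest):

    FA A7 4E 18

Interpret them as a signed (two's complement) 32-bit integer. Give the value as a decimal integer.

In big-endian order the high byte comes first in memory.
The bytes are already most-significant first: 0xFAA74E18.
Top bit is set, so as a signed 32-bit value this is 0xFAA74E18 − 2^32 = -89698792.

-89698792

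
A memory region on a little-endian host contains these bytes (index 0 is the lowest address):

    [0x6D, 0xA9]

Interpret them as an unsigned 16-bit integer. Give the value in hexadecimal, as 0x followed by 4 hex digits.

In little-endian order the low byte comes first in memory.
Reassemble most-significant byte first: A9 6D → 0xA96D.

0xA96D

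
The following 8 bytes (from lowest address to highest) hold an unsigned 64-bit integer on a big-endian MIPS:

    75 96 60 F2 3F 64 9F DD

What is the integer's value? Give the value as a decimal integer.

Big-endian stores the most-significant byte at the lowest address.
The bytes are already most-significant first: 0x759660F23F649FDD.
0x759660F23F649FDD = 8473066342506078173.

8473066342506078173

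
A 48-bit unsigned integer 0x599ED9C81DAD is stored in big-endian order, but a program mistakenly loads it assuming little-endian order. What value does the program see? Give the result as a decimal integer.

Stored big-endian, the bytes at ascending addresses are 59 9E D9 C8 1D AD.
Read back as little-endian, the first byte is least significant, giving 0xAD1DC8D99E59.
0xAD1DC8D99E59 = 190343435361881.

190343435361881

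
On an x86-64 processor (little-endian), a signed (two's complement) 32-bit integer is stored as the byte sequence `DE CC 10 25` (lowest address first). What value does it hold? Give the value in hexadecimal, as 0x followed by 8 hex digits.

0x2510CCDE

Little-endian stores the least-significant byte at the lowest address.
Reassemble most-significant byte first: 25 10 CC DE → 0x2510CCDE.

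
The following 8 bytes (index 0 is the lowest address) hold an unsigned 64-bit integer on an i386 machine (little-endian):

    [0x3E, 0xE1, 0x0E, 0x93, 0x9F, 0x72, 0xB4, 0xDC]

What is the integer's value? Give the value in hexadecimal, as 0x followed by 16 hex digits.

Little-endian stores the least-significant byte at the lowest address.
Reassemble most-significant byte first: DC B4 72 9F 93 0E E1 3E → 0xDCB4729F930EE13E.

0xDCB4729F930EE13E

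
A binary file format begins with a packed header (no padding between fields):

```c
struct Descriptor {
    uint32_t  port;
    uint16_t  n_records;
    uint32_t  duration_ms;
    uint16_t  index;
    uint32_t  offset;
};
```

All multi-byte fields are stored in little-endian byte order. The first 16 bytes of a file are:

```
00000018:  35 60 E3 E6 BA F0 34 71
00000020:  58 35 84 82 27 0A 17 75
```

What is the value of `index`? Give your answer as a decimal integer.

`index` follows `port` (4 B), `n_records` (2 B), `duration_ms` (4 B), so it starts at offset 4 + 2 + 4 = 10 and occupies 2 bytes.
Bytes at offsets 10..11: 84 82.
Little-endian: lowest address holds the least-significant byte.
Reassemble most-significant byte first: 82 84 → 0x8284.
0x8284 = 33412.

33412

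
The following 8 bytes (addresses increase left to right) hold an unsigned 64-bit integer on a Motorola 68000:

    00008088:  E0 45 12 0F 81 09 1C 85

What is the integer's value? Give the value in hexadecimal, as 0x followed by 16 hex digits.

0xE045120F81091C85

Big-endian: lowest address holds the most-significant byte.
The bytes are already most-significant first: 0xE045120F81091C85.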